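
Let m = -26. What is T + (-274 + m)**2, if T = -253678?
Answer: -163678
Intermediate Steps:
T + (-274 + m)**2 = -253678 + (-274 - 26)**2 = -253678 + (-300)**2 = -253678 + 90000 = -163678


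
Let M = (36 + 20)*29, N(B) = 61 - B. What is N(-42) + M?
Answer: 1727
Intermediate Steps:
M = 1624 (M = 56*29 = 1624)
N(-42) + M = (61 - 1*(-42)) + 1624 = (61 + 42) + 1624 = 103 + 1624 = 1727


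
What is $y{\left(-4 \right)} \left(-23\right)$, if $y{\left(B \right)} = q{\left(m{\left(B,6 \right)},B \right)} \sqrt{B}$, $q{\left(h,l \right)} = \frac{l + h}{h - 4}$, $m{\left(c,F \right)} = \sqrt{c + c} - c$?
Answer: $- 46 i \approx - 46.0 i$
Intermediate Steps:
$m{\left(c,F \right)} = - c + \sqrt{2} \sqrt{c}$ ($m{\left(c,F \right)} = \sqrt{2 c} - c = \sqrt{2} \sqrt{c} - c = - c + \sqrt{2} \sqrt{c}$)
$q{\left(h,l \right)} = \frac{h + l}{-4 + h}$
$y{\left(B \right)} = \frac{B \sqrt{2}}{-4 - B + \sqrt{2} \sqrt{B}}$ ($y{\left(B \right)} = \frac{\left(- B + \sqrt{2} \sqrt{B}\right) + B}{-4 + \left(- B + \sqrt{2} \sqrt{B}\right)} \sqrt{B} = \frac{\sqrt{2} \sqrt{B}}{-4 - B + \sqrt{2} \sqrt{B}} \sqrt{B} = \frac{B \sqrt{2}}{-4 - B + \sqrt{2} \sqrt{B}}$)
$y{\left(-4 \right)} \left(-23\right) = \left(-1\right) \left(-4\right) \sqrt{2} \frac{1}{4 - 4 - \sqrt{2} \sqrt{-4}} \left(-23\right) = \left(-1\right) \left(-4\right) \sqrt{2} \frac{1}{4 - 4 - \sqrt{2} \cdot 2 i} \left(-23\right) = \left(-1\right) \left(-4\right) \sqrt{2} \frac{1}{4 - 4 - 2 i \sqrt{2}} \left(-23\right) = \left(-1\right) \left(-4\right) \sqrt{2} \frac{1}{\left(-2\right) i \sqrt{2}} \left(-23\right) = \left(-1\right) \left(-4\right) \sqrt{2} \frac{i \sqrt{2}}{4} \left(-23\right) = 2 i \left(-23\right) = - 46 i$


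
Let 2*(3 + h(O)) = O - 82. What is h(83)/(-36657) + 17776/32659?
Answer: 118490269/217669266 ≈ 0.54436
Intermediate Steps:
h(O) = -44 + O/2 (h(O) = -3 + (O - 82)/2 = -3 + (-82 + O)/2 = -3 + (-41 + O/2) = -44 + O/2)
h(83)/(-36657) + 17776/32659 = (-44 + (½)*83)/(-36657) + 17776/32659 = (-44 + 83/2)*(-1/36657) + 17776*(1/32659) = -5/2*(-1/36657) + 1616/2969 = 5/73314 + 1616/2969 = 118490269/217669266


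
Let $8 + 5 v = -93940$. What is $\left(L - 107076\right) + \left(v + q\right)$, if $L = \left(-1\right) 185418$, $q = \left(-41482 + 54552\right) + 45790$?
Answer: $- \frac{1262118}{5} \approx -2.5242 \cdot 10^{5}$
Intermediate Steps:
$v = - \frac{93948}{5}$ ($v = - \frac{8}{5} + \frac{1}{5} \left(-93940\right) = - \frac{8}{5} - 18788 = - \frac{93948}{5} \approx -18790.0$)
$q = 58860$ ($q = 13070 + 45790 = 58860$)
$L = -185418$
$\left(L - 107076\right) + \left(v + q\right) = \left(-185418 - 107076\right) + \left(- \frac{93948}{5} + 58860\right) = -292494 + \frac{200352}{5} = - \frac{1262118}{5}$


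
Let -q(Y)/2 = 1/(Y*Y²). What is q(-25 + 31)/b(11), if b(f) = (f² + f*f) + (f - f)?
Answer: -1/26136 ≈ -3.8261e-5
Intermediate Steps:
q(Y) = -2/Y³
b(f) = 2*f² (b(f) = (f² + f²) + 0 = 2*f² + 0 = 2*f²)
q(-25 + 31)/b(11) = (-2/(-25 + 31)³)/((2*11²)) = (-2/6³)/((2*121)) = -2*1/216/242 = -1/108*1/242 = -1/26136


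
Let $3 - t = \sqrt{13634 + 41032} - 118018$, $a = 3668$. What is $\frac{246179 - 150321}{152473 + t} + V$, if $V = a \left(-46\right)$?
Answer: $- \frac{6172643552143754}{36583474685} + \frac{143787 \sqrt{6074}}{36583474685} \approx -1.6873 \cdot 10^{5}$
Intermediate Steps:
$t = 118021 - 3 \sqrt{6074}$ ($t = 3 - \left(\sqrt{13634 + 41032} - 118018\right) = 3 - \left(\sqrt{54666} - 118018\right) = 3 - \left(3 \sqrt{6074} - 118018\right) = 3 - \left(-118018 + 3 \sqrt{6074}\right) = 3 + \left(118018 - 3 \sqrt{6074}\right) = 118021 - 3 \sqrt{6074} \approx 1.1779 \cdot 10^{5}$)
$V = -168728$ ($V = 3668 \left(-46\right) = -168728$)
$\frac{246179 - 150321}{152473 + t} + V = \frac{246179 - 150321}{152473 + \left(118021 - 3 \sqrt{6074}\right)} - 168728 = \frac{95858}{270494 - 3 \sqrt{6074}} - 168728 = -168728 + \frac{95858}{270494 - 3 \sqrt{6074}}$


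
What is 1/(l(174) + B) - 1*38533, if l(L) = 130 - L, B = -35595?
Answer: -1373277588/35639 ≈ -38533.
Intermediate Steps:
1/(l(174) + B) - 1*38533 = 1/((130 - 1*174) - 35595) - 1*38533 = 1/((130 - 174) - 35595) - 38533 = 1/(-44 - 35595) - 38533 = 1/(-35639) - 38533 = -1/35639 - 38533 = -1373277588/35639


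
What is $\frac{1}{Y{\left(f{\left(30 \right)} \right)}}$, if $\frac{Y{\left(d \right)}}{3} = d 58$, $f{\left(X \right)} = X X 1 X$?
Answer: $\frac{1}{4698000} \approx 2.1286 \cdot 10^{-7}$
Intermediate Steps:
$f{\left(X \right)} = X^{3}$ ($f{\left(X \right)} = X^{2} \cdot 1 X = X^{2} X = X^{3}$)
$Y{\left(d \right)} = 174 d$ ($Y{\left(d \right)} = 3 d 58 = 3 \cdot 58 d = 174 d$)
$\frac{1}{Y{\left(f{\left(30 \right)} \right)}} = \frac{1}{174 \cdot 30^{3}} = \frac{1}{174 \cdot 27000} = \frac{1}{4698000}$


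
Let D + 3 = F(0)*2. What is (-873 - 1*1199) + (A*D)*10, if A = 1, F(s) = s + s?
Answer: -2102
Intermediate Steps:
F(s) = 2*s
D = -3 (D = -3 + (2*0)*2 = -3 + 0*2 = -3 + 0 = -3)
(-873 - 1*1199) + (A*D)*10 = (-873 - 1*1199) + (1*(-3))*10 = (-873 - 1199) - 3*10 = -2072 - 30 = -2102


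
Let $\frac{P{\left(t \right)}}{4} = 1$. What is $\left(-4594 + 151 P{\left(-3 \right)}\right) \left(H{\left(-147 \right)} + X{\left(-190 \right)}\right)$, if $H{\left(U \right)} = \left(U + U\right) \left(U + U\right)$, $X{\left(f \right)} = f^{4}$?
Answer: $-5200152779640$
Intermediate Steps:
$P{\left(t \right)} = 4$ ($P{\left(t \right)} = 4 \cdot 1 = 4$)
$H{\left(U \right)} = 4 U^{2}$ ($H{\left(U \right)} = 2 U 2 U = 4 U^{2}$)
$\left(-4594 + 151 P{\left(-3 \right)}\right) \left(H{\left(-147 \right)} + X{\left(-190 \right)}\right) = \left(-4594 + 151 \cdot 4\right) \left(4 \left(-147\right)^{2} + \left(-190\right)^{4}\right) = \left(-4594 + 604\right) \left(4 \cdot 21609 + 1303210000\right) = - 3990 \left(86436 + 1303210000\right) = \left(-3990\right) 1303296436 = -5200152779640$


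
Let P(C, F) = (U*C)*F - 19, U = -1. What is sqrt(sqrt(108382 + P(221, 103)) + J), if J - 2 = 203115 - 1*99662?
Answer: sqrt(103455 + 20*sqrt(214)) ≈ 322.10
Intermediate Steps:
J = 103455 (J = 2 + (203115 - 1*99662) = 2 + (203115 - 99662) = 2 + 103453 = 103455)
P(C, F) = -19 - C*F (P(C, F) = (-C)*F - 19 = -C*F - 19 = -19 - C*F)
sqrt(sqrt(108382 + P(221, 103)) + J) = sqrt(sqrt(108382 + (-19 - 1*221*103)) + 103455) = sqrt(sqrt(108382 + (-19 - 22763)) + 103455) = sqrt(sqrt(108382 - 22782) + 103455) = sqrt(sqrt(85600) + 103455) = sqrt(20*sqrt(214) + 103455) = sqrt(103455 + 20*sqrt(214))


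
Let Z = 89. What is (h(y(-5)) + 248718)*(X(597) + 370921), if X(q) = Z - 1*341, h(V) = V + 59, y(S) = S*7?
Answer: 92200948398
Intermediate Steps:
y(S) = 7*S
h(V) = 59 + V
X(q) = -252 (X(q) = 89 - 1*341 = 89 - 341 = -252)
(h(y(-5)) + 248718)*(X(597) + 370921) = ((59 + 7*(-5)) + 248718)*(-252 + 370921) = ((59 - 35) + 248718)*370669 = (24 + 248718)*370669 = 248742*370669 = 92200948398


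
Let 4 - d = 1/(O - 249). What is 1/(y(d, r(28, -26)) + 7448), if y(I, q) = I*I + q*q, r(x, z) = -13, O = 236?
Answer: 169/1290082 ≈ 0.00013100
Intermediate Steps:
d = 53/13 (d = 4 - 1/(236 - 249) = 4 - 1/(-13) = 4 - 1*(-1/13) = 4 + 1/13 = 53/13 ≈ 4.0769)
y(I, q) = I² + q²
1/(y(d, r(28, -26)) + 7448) = 1/(((53/13)² + (-13)²) + 7448) = 1/((2809/169 + 169) + 7448) = 1/(31370/169 + 7448) = 1/(1290082/169) = 169/1290082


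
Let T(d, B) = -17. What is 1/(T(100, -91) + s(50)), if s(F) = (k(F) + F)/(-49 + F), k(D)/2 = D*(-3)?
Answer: -1/267 ≈ -0.0037453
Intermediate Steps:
k(D) = -6*D (k(D) = 2*(D*(-3)) = 2*(-3*D) = -6*D)
s(F) = -5*F/(-49 + F) (s(F) = (-6*F + F)/(-49 + F) = (-5*F)/(-49 + F) = -5*F/(-49 + F))
1/(T(100, -91) + s(50)) = 1/(-17 - 5*50/(-49 + 50)) = 1/(-17 - 5*50/1) = 1/(-17 - 5*50*1) = 1/(-17 - 250) = 1/(-267) = -1/267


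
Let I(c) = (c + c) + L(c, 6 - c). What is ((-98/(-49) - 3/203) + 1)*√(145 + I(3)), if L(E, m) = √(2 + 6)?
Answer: 606*√(151 + 2*√2)/203 ≈ 37.025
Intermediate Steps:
L(E, m) = 2*√2 (L(E, m) = √8 = 2*√2)
I(c) = 2*c + 2*√2 (I(c) = (c + c) + 2*√2 = 2*c + 2*√2)
((-98/(-49) - 3/203) + 1)*√(145 + I(3)) = ((-98/(-49) - 3/203) + 1)*√(145 + (2*3 + 2*√2)) = ((-98*(-1/49) - 3*1/203) + 1)*√(145 + (6 + 2*√2)) = ((2 - 3/203) + 1)*√(151 + 2*√2) = (403/203 + 1)*√(151 + 2*√2) = 606*√(151 + 2*√2)/203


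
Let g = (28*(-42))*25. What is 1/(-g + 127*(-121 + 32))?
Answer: 1/18097 ≈ 5.5258e-5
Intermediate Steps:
g = -29400 (g = -1176*25 = -29400)
1/(-g + 127*(-121 + 32)) = 1/(-1*(-29400) + 127*(-121 + 32)) = 1/(29400 + 127*(-89)) = 1/(29400 - 11303) = 1/18097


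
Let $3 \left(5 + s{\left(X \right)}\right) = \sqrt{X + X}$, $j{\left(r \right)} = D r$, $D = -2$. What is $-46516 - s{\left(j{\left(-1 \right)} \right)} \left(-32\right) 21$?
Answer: $-49428$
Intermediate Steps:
$j{\left(r \right)} = - 2 r$
$s{\left(X \right)} = -5 + \frac{\sqrt{2} \sqrt{X}}{3}$ ($s{\left(X \right)} = -5 + \frac{\sqrt{X + X}}{3} = -5 + \frac{\sqrt{2 X}}{3} = -5 + \frac{\sqrt{2} \sqrt{X}}{3}$)
$-46516 - s{\left(j{\left(-1 \right)} \right)} \left(-32\right) 21 = -46516 - \left(-5 + \frac{\sqrt{2} \sqrt{\left(-2\right) \left(-1\right)}}{3}\right) \left(-32\right) 21 = -46516 - \left(-5 + \frac{\sqrt{2} \sqrt{2}}{3}\right) \left(-32\right) 21 = -46516 - \left(-5 + \frac{2}{3}\right) \left(-32\right) 21 = -46516 - \left(- \frac{13}{3}\right) \left(-32\right) 21 = -46516 - \frac{416}{3} \cdot 21 = -46516 - 2912 = -49428$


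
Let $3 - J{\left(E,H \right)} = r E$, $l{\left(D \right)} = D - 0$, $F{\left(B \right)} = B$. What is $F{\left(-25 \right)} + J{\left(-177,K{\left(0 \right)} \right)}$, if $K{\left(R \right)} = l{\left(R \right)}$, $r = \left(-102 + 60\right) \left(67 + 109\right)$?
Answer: $-1308406$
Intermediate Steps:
$r = -7392$ ($r = \left(-42\right) 176 = -7392$)
$l{\left(D \right)} = D$ ($l{\left(D \right)} = D + 0 = D$)
$K{\left(R \right)} = R$
$J{\left(E,H \right)} = 3 + 7392 E$ ($J{\left(E,H \right)} = 3 - - 7392 E = 3 + 7392 E$)
$F{\left(-25 \right)} + J{\left(-177,K{\left(0 \right)} \right)} = -25 + \left(3 + 7392 \left(-177\right)\right) = -25 + \left(3 - 1308384\right) = -25 - 1308381 = -1308406$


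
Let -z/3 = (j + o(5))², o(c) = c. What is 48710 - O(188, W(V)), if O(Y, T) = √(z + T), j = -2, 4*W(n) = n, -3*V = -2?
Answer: 48710 - I*√966/6 ≈ 48710.0 - 5.1801*I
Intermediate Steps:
V = ⅔ (V = -⅓*(-2) = ⅔ ≈ 0.66667)
W(n) = n/4
z = -27 (z = -3*(-2 + 5)² = -3*3² = -3*9 = -27)
O(Y, T) = √(-27 + T)
48710 - O(188, W(V)) = 48710 - √(-27 + (¼)*(⅔)) = 48710 - √(-27 + ⅙) = 48710 - √(-161/6) = 48710 - I*√966/6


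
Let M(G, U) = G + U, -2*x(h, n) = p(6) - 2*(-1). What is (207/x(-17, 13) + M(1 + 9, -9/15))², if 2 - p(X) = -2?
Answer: 88804/25 ≈ 3552.2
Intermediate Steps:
p(X) = 4 (p(X) = 2 - 1*(-2) = 2 + 2 = 4)
x(h, n) = -3 (x(h, n) = -(4 - 2*(-1))/2 = -(4 + 2)/2 = -½*6 = -3)
(207/x(-17, 13) + M(1 + 9, -9/15))² = (207/(-3) + ((1 + 9) - 9/15))² = (207*(-⅓) + (10 - 9*1/15))² = (-69 + (10 - ⅗))² = (-69 + 47/5)² = (-298/5)² = 88804/25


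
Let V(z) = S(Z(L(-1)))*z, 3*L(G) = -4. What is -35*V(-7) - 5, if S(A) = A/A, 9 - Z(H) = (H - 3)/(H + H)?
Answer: 240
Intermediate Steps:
L(G) = -4/3 (L(G) = (⅓)*(-4) = -4/3)
Z(H) = 9 - (-3 + H)/(2*H) (Z(H) = 9 - (H - 3)/(H + H) = 9 - (-3 + H)/(2*H))
S(A) = 1
V(z) = z (V(z) = 1*z = z)
-35*V(-7) - 5 = -35*(-7) - 5 = 245 - 5 = 240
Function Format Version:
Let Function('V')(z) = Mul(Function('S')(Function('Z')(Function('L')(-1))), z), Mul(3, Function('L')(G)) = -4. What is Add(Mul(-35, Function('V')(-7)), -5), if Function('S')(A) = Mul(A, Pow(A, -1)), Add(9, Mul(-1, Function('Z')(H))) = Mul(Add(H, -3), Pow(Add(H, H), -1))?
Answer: 240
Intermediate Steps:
Function('L')(G) = Rational(-4, 3) (Function('L')(G) = Mul(Rational(1, 3), -4) = Rational(-4, 3))
Function('Z')(H) = Add(9, Mul(Rational(-1, 2), Pow(H, -1), Add(-3, H))) (Function('Z')(H) = Add(9, Mul(-1, Mul(Add(H, -3), Pow(Add(H, H), -1)))) = Add(9, Mul(-1, Mul(Add(-3, H), Pow(Mul(2, H), -1)))) = Add(9, Mul(-1, Mul(Add(-3, H), Mul(Rational(1, 2), Pow(H, -1))))) = Add(9, Mul(-1, Mul(Rational(1, 2), Pow(H, -1), Add(-3, H)))) = Add(9, Mul(Rational(-1, 2), Pow(H, -1), Add(-3, H))))
Function('S')(A) = 1
Function('V')(z) = z (Function('V')(z) = Mul(1, z) = z)
Add(Mul(-35, Function('V')(-7)), -5) = Add(Mul(-35, -7), -5) = Add(245, -5) = 240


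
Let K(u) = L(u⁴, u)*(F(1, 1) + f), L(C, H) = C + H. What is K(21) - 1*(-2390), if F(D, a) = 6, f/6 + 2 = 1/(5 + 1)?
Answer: -970120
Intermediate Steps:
f = -11 (f = -12 + 6/(5 + 1) = -12 + 6/6 = -12 + 6*(⅙) = -12 + 1 = -11)
K(u) = -5*u - 5*u⁴ (K(u) = (u⁴ + u)*(6 - 11) = (u + u⁴)*(-5) = -5*u - 5*u⁴)
K(21) - 1*(-2390) = 5*21*(-1 - 1*21³) - 1*(-2390) = 5*21*(-1 - 1*9261) + 2390 = 5*21*(-1 - 9261) + 2390 = 5*21*(-9262) + 2390 = -972510 + 2390 = -970120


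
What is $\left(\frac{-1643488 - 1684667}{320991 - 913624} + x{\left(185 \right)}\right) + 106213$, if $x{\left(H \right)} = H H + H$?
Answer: $\frac{83341158514}{592633} \approx 1.4063 \cdot 10^{5}$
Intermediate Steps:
$x{\left(H \right)} = H + H^{2}$ ($x{\left(H \right)} = H^{2} + H = H + H^{2}$)
$\left(\frac{-1643488 - 1684667}{320991 - 913624} + x{\left(185 \right)}\right) + 106213 = \left(\frac{-1643488 - 1684667}{320991 - 913624} + 185 \left(1 + 185\right)\right) + 106213 = \left(- \frac{3328155}{-592633} + 185 \cdot 186\right) + 106213 = \left(\left(-3328155\right) \left(- \frac{1}{592633}\right) + 34410\right) + 106213 = \left(\frac{3328155}{592633} + 34410\right) + 106213 = \frac{20395829685}{592633} + 106213 = \frac{83341158514}{592633}$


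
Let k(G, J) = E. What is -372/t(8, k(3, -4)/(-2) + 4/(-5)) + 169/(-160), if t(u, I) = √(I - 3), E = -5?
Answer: -169/160 + 372*I*√130/13 ≈ -1.0562 + 326.27*I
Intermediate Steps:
k(G, J) = -5
t(u, I) = √(-3 + I)
-372/t(8, k(3, -4)/(-2) + 4/(-5)) + 169/(-160) = -372/√(-3 + (-5/(-2) + 4/(-5))) + 169/(-160) = -372/√(-3 + (-5*(-½) + 4*(-⅕))) + 169*(-1/160) = -372/√(-3 + (5/2 - ⅘)) - 169/160 = -372/√(-3 + 17/10) - 169/160 = -372*(-I*√130/13) - 169/160 = -(-372)*I*√130/13 - 169/160 = 372*I*√130/13 - 169/160 = -169/160 + 372*I*√130/13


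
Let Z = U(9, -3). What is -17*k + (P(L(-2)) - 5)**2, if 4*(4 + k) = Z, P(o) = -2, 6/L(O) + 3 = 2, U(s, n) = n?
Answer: 519/4 ≈ 129.75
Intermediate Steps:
L(O) = -6 (L(O) = 6/(-3 + 2) = 6/(-1) = 6*(-1) = -6)
Z = -3
k = -19/4 (k = -4 + (1/4)*(-3) = -4 - 3/4 = -19/4 ≈ -4.7500)
-17*k + (P(L(-2)) - 5)**2 = -17*(-19/4) + (-2 - 5)**2 = 323/4 + (-7)**2 = 323/4 + 49 = 519/4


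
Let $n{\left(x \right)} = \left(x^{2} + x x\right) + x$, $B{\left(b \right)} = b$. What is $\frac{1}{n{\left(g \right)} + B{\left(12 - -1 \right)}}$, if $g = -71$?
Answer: $\frac{1}{10024} \approx 9.9761 \cdot 10^{-5}$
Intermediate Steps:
$n{\left(x \right)} = x + 2 x^{2}$ ($n{\left(x \right)} = \left(x^{2} + x^{2}\right) + x = 2 x^{2} + x = x + 2 x^{2}$)
$\frac{1}{n{\left(g \right)} + B{\left(12 - -1 \right)}} = \frac{1}{- 71 \left(1 + 2 \left(-71\right)\right) + \left(12 - -1\right)} = \frac{1}{- 71 \left(1 - 142\right) + \left(12 + 1\right)} = \frac{1}{\left(-71\right) \left(-141\right) + 13} = \frac{1}{10011 + 13} = \frac{1}{10024}$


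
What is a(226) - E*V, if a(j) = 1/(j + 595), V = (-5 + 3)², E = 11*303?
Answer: -10945571/821 ≈ -13332.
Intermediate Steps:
E = 3333
V = 4 (V = (-2)² = 4)
a(j) = 1/(595 + j)
a(226) - E*V = 1/(595 + 226) - 3333*4 = 1/821 - 1*13332 = 1/821 - 13332 = -10945571/821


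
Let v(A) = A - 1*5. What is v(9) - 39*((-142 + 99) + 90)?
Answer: -1829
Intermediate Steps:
v(A) = -5 + A (v(A) = A - 5 = -5 + A)
v(9) - 39*((-142 + 99) + 90) = (-5 + 9) - 39*((-142 + 99) + 90) = 4 - 39*(-43 + 90) = 4 - 39*47 = 4 - 1833 = -1829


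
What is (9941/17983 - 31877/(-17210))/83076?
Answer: 248109567/8570325911560 ≈ 2.8950e-5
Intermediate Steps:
(9941/17983 - 31877/(-17210))/83076 = (9941*(1/17983) - 31877*(-1/17210))*(1/83076) = (9941/17983 + 31877/17210)*(1/83076) = (744328701/309487430)*(1/83076) = 248109567/8570325911560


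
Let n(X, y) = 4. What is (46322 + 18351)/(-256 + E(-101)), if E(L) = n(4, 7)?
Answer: -9239/36 ≈ -256.64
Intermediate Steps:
E(L) = 4
(46322 + 18351)/(-256 + E(-101)) = (46322 + 18351)/(-256 + 4) = 64673/(-252) = 64673*(-1/252) = -9239/36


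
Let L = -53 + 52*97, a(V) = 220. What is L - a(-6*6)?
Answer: 4771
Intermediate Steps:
L = 4991 (L = -53 + 5044 = 4991)
L - a(-6*6) = 4991 - 1*220 = 4991 - 220 = 4771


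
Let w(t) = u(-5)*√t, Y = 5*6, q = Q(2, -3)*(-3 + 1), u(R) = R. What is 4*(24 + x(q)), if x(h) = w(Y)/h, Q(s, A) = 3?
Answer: 96 + 10*√30/3 ≈ 114.26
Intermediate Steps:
q = -6 (q = 3*(-3 + 1) = 3*(-2) = -6)
Y = 30
w(t) = -5*√t
x(h) = -5*√30/h (x(h) = (-5*√30)/h = -5*√30/h)
4*(24 + x(q)) = 4*(24 - 5*√30/(-6)) = 4*(24 - 5*√30*(-⅙)) = 4*(24 + 5*√30/6) = 96 + 10*√30/3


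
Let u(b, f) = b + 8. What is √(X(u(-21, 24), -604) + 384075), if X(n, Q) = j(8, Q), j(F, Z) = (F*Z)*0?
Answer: 15*√1707 ≈ 619.74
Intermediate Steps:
u(b, f) = 8 + b
j(F, Z) = 0
X(n, Q) = 0
√(X(u(-21, 24), -604) + 384075) = √(0 + 384075) = √384075 = 15*√1707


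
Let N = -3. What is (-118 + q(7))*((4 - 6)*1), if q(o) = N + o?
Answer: 228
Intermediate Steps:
q(o) = -3 + o
(-118 + q(7))*((4 - 6)*1) = (-118 + (-3 + 7))*((4 - 6)*1) = (-118 + 4)*(-2*1) = -114*(-2) = 228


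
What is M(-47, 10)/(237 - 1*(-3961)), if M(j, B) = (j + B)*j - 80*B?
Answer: 939/4198 ≈ 0.22368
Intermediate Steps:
M(j, B) = -80*B + j*(B + j) (M(j, B) = (B + j)*j - 80*B = j*(B + j) - 80*B = -80*B + j*(B + j))
M(-47, 10)/(237 - 1*(-3961)) = ((-47)² - 80*10 + 10*(-47))/(237 - 1*(-3961)) = (2209 - 800 - 470)/(237 + 3961) = 939/4198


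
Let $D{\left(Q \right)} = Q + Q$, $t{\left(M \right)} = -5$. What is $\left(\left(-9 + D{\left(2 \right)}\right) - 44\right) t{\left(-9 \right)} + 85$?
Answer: $330$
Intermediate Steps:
$D{\left(Q \right)} = 2 Q$
$\left(\left(-9 + D{\left(2 \right)}\right) - 44\right) t{\left(-9 \right)} + 85 = \left(\left(-9 + 2 \cdot 2\right) - 44\right) \left(-5\right) + 85 = \left(\left(-9 + 4\right) - 44\right) \left(-5\right) + 85 = \left(-5 - 44\right) \left(-5\right) + 85 = \left(-49\right) \left(-5\right) + 85 = 245 + 85 = 330$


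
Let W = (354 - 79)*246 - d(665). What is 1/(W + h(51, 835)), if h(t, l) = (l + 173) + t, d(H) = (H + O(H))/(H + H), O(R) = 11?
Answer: 665/45691147 ≈ 1.4554e-5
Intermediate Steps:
d(H) = (11 + H)/(2*H) (d(H) = (H + 11)/(H + H) = (11 + H)/((2*H)) = (11 + H)*(1/(2*H)) = (11 + H)/(2*H))
h(t, l) = 173 + l + t (h(t, l) = (173 + l) + t = 173 + l + t)
W = 44986912/665 (W = (354 - 79)*246 - (11 + 665)/(2*665) = 275*246 - 676/(2*665) = 67650 - 1*338/665 = 67650 - 338/665 = 44986912/665 ≈ 67650.)
1/(W + h(51, 835)) = 1/(44986912/665 + (173 + 835 + 51)) = 1/(44986912/665 + 1059) = 1/(45691147/665) = 665/45691147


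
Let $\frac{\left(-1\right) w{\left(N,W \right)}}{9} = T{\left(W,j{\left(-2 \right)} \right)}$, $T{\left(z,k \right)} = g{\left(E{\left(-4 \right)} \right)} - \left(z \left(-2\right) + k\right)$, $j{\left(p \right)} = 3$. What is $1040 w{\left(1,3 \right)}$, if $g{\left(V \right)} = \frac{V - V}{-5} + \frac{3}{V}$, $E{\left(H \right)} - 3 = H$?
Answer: $0$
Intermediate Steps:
$E{\left(H \right)} = 3 + H$
$g{\left(V \right)} = \frac{3}{V}$ ($g{\left(V \right)} = 0 \left(- \frac{1}{5}\right) + \frac{3}{V} = 0 + \frac{3}{V} = \frac{3}{V}$)
$T{\left(z,k \right)} = -3 - k + 2 z$ ($T{\left(z,k \right)} = \frac{3}{3 - 4} - \left(z \left(-2\right) + k\right) = \frac{3}{-1} - \left(- 2 z + k\right) = 3 \left(-1\right) - \left(k - 2 z\right) = -3 - \left(k - 2 z\right) = -3 - k + 2 z$)
$w{\left(N,W \right)} = 54 - 18 W$ ($w{\left(N,W \right)} = - 9 \left(-3 - 3 + 2 W\right) = - 9 \left(-6 + 2 W\right) = 54 - 18 W$)
$1040 w{\left(1,3 \right)} = 1040 \left(54 - 54\right) = 1040 \cdot 0 = 0$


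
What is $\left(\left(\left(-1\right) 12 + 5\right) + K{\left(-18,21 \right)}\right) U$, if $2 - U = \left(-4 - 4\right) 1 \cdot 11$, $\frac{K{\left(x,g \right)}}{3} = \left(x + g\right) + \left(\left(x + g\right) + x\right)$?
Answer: $-3870$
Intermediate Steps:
$K{\left(x,g \right)} = 6 g + 9 x$ ($K{\left(x,g \right)} = 3 \left(\left(x + g\right) + \left(\left(x + g\right) + x\right)\right) = 3 \left(\left(g + x\right) + \left(\left(g + x\right) + x\right)\right) = 3 \left(\left(g + x\right) + \left(g + 2 x\right)\right) = 3 \left(2 g + 3 x\right) = 6 g + 9 x$)
$U = 90$ ($U = 2 - \left(-4 - 4\right) 1 \cdot 11 = 2 - \left(-8\right) 1 \cdot 11 = 2 - \left(-8\right) 11 = 2 - -88 = 2 + 88 = 90$)
$\left(\left(\left(-1\right) 12 + 5\right) + K{\left(-18,21 \right)}\right) U = \left(\left(\left(-1\right) 12 + 5\right) + \left(6 \cdot 21 + 9 \left(-18\right)\right)\right) 90 = \left(\left(-12 + 5\right) + \left(126 - 162\right)\right) 90 = \left(-7 - 36\right) 90 = \left(-43\right) 90 = -3870$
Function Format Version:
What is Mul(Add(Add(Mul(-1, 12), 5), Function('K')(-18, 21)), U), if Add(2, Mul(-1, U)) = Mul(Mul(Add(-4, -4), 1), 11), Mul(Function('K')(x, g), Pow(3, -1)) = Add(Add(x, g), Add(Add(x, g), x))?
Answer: -3870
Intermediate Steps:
Function('K')(x, g) = Add(Mul(6, g), Mul(9, x)) (Function('K')(x, g) = Mul(3, Add(Add(x, g), Add(Add(x, g), x))) = Mul(3, Add(Add(g, x), Add(Add(g, x), x))) = Mul(3, Add(Add(g, x), Add(g, Mul(2, x)))) = Mul(3, Add(Mul(2, g), Mul(3, x))) = Add(Mul(6, g), Mul(9, x)))
U = 90 (U = Add(2, Mul(-1, Mul(Mul(Add(-4, -4), 1), 11))) = Add(2, Mul(-1, Mul(Mul(-8, 1), 11))) = Add(2, Mul(-1, Mul(-8, 11))) = Add(2, Mul(-1, -88)) = Add(2, 88) = 90)
Mul(Add(Add(Mul(-1, 12), 5), Function('K')(-18, 21)), U) = Mul(Add(Add(Mul(-1, 12), 5), Add(Mul(6, 21), Mul(9, -18))), 90) = Mul(Add(Add(-12, 5), Add(126, -162)), 90) = Mul(Add(-7, -36), 90) = Mul(-43, 90) = -3870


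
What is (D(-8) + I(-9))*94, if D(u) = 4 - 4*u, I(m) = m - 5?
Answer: 2068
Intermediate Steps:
I(m) = -5 + m
(D(-8) + I(-9))*94 = ((4 - 4*(-8)) + (-5 - 9))*94 = ((4 + 32) - 14)*94 = (36 - 14)*94 = 22*94 = 2068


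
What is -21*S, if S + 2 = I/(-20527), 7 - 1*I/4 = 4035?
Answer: 523782/20527 ≈ 25.517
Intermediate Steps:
I = -16112 (I = 28 - 4*4035 = 28 - 16140 = -16112)
S = -24942/20527 (S = -2 - 16112/(-20527) = -2 - 16112*(-1/20527) = -2 + 16112/20527 = -24942/20527 ≈ -1.2151)
-21*S = -21*(-24942/20527) = 523782/20527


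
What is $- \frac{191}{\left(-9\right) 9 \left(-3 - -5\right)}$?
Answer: $\frac{191}{162} \approx 1.179$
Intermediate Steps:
$- \frac{191}{\left(-9\right) 9 \left(-3 - -5\right)} = - \frac{191}{\left(-81\right) \left(-3 + 5\right)} = - \frac{191}{\left(-81\right) 2} = - \frac{191}{-162} = \left(-191\right) \left(- \frac{1}{162}\right) = \frac{191}{162}$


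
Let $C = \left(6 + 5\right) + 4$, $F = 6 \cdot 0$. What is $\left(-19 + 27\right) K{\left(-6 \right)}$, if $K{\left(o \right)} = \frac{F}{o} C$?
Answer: $0$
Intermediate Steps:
$F = 0$
$C = 15$ ($C = 11 + 4 = 15$)
$K{\left(o \right)} = 0$ ($K{\left(o \right)} = \frac{0}{o} 15 = 0 \cdot 15 = 0$)
$\left(-19 + 27\right) K{\left(-6 \right)} = \left(-19 + 27\right) 0 = 8 \cdot 0 = 0$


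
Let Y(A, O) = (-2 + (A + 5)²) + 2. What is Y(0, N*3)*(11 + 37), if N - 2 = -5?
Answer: 1200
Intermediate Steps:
N = -3 (N = 2 - 5 = -3)
Y(A, O) = (5 + A)² (Y(A, O) = (-2 + (5 + A)²) + 2 = (5 + A)²)
Y(0, N*3)*(11 + 37) = (5 + 0)²*(11 + 37) = 5²*48 = 25*48 = 1200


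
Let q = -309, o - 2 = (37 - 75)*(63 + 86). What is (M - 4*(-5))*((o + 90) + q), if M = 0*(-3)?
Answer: -117580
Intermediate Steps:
M = 0
o = -5660 (o = 2 + (37 - 75)*(63 + 86) = 2 - 38*149 = 2 - 5662 = -5660)
(M - 4*(-5))*((o + 90) + q) = (0 - 4*(-5))*((-5660 + 90) - 309) = (0 + 20)*(-5570 - 309) = 20*(-5879) = -117580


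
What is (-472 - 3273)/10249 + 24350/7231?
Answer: 222483055/74110519 ≈ 3.0020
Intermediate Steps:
(-472 - 3273)/10249 + 24350/7231 = -3745*1/10249 + 24350*(1/7231) = -3745/10249 + 24350/7231 = 222483055/74110519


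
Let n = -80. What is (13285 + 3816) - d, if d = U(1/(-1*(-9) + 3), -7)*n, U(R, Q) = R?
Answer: 51323/3 ≈ 17108.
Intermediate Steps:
d = -20/3 (d = -80/(-1*(-9) + 3) = -80/(9 + 3) = -80/12 = (1/12)*(-80) = -20/3 ≈ -6.6667)
(13285 + 3816) - d = (13285 + 3816) - 1*(-20/3) = 17101 + 20/3 = 51323/3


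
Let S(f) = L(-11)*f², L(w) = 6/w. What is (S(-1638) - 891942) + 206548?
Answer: -23637598/11 ≈ -2.1489e+6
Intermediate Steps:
S(f) = -6*f²/11 (S(f) = (6/(-11))*f² = (6*(-1/11))*f² = -6*f²/11)
(S(-1638) - 891942) + 206548 = (-6/11*(-1638)² - 891942) + 206548 = (-6/11*2683044 - 891942) + 206548 = (-16098264/11 - 891942) + 206548 = -25909626/11 + 206548 = -23637598/11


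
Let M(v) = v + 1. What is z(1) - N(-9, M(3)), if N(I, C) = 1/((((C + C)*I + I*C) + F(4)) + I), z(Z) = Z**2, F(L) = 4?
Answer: 114/113 ≈ 1.0089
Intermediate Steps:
M(v) = 1 + v
N(I, C) = 1/(4 + I + 3*C*I) (N(I, C) = 1/((((C + C)*I + I*C) + 4) + I) = 1/((((2*C)*I + C*I) + 4) + I) = 1/(((2*C*I + C*I) + 4) + I) = 1/((3*C*I + 4) + I) = 1/((4 + 3*C*I) + I) = 1/(4 + I + 3*C*I))
z(1) - N(-9, M(3)) = 1**2 - 1/(4 - 9 + 3*(1 + 3)*(-9)) = 1 - 1/(4 - 9 + 3*4*(-9)) = 1 - 1/(4 - 9 - 108) = 1 - 1/(-113) = 1 - 1*(-1/113) = 1 + 1/113 = 114/113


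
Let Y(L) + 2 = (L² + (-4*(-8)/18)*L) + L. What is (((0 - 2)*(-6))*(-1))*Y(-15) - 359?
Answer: -2535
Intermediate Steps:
Y(L) = -2 + L² + 25*L/9 (Y(L) = -2 + ((L² + (-4*(-8)/18)*L) + L) = -2 + ((L² + (32*(1/18))*L) + L) = -2 + ((L² + 16*L/9) + L) = -2 + (L² + 25*L/9) = -2 + L² + 25*L/9)
(((0 - 2)*(-6))*(-1))*Y(-15) - 359 = (((0 - 2)*(-6))*(-1))*(-2 + (-15)² + (25/9)*(-15)) - 359 = (-2*(-6)*(-1))*(-2 + 225 - 125/3) - 359 = (12*(-1))*(544/3) - 359 = -12*544/3 - 359 = -2176 - 359 = -2535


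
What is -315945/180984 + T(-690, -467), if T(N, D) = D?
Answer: -28278491/60328 ≈ -468.75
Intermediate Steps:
-315945/180984 + T(-690, -467) = -315945/180984 - 467 = -315945*1/180984 - 467 = -105315/60328 - 467 = -28278491/60328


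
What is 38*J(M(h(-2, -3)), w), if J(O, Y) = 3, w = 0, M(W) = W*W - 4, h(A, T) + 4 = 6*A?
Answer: 114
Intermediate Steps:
h(A, T) = -4 + 6*A
M(W) = -4 + W**2 (M(W) = W**2 - 4 = -4 + W**2)
38*J(M(h(-2, -3)), w) = 38*3 = 114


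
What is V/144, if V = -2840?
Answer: -355/18 ≈ -19.722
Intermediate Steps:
V/144 = -2840/144 = -2840*1/144 = -355/18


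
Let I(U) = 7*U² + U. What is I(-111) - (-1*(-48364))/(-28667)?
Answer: 2469309076/28667 ≈ 86138.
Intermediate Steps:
I(U) = U + 7*U²
I(-111) - (-1*(-48364))/(-28667) = -111*(1 + 7*(-111)) - (-1*(-48364))/(-28667) = -111*(1 - 777) - 48364*(-1)/28667 = -111*(-776) - 1*(-48364/28667) = 86136 + 48364/28667 = 2469309076/28667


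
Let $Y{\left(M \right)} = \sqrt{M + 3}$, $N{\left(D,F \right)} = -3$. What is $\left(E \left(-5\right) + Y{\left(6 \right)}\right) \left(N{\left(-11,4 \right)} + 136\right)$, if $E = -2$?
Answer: $1729$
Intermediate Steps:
$Y{\left(M \right)} = \sqrt{3 + M}$
$\left(E \left(-5\right) + Y{\left(6 \right)}\right) \left(N{\left(-11,4 \right)} + 136\right) = \left(\left(-2\right) \left(-5\right) + \sqrt{3 + 6}\right) \left(-3 + 136\right) = \left(10 + \sqrt{9}\right) 133 = \left(10 + 3\right) 133 = 13 \cdot 133 = 1729$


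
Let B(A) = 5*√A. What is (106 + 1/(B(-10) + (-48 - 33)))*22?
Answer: 15881470/6811 - 110*I*√10/6811 ≈ 2331.7 - 0.051072*I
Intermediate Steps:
(106 + 1/(B(-10) + (-48 - 33)))*22 = (106 + 1/(5*√(-10) + (-48 - 33)))*22 = (106 + 1/(5*(I*√10) - 81))*22 = (106 + 1/(5*I*√10 - 81))*22 = (106 + 1/(-81 + 5*I*√10))*22 = 2332 + 22/(-81 + 5*I*√10)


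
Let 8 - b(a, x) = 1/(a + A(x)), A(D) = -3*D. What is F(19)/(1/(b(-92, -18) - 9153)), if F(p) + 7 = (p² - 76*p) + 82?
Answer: 175144536/19 ≈ 9.2181e+6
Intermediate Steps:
F(p) = 75 + p² - 76*p (F(p) = -7 + ((p² - 76*p) + 82) = -7 + (82 + p² - 76*p) = 75 + p² - 76*p)
b(a, x) = 8 - 1/(a - 3*x)
F(19)/(1/(b(-92, -18) - 9153)) = (75 + 19² - 76*19)/(1/((-1 - 24*(-18) + 8*(-92))/(-92 - 3*(-18)) - 9153)) = (75 + 361 - 1444)/(1/((-1 + 432 - 736)/(-92 + 54) - 9153)) = -1008/(1/(-305/(-38) - 9153)) = -1008/(1/(-1/38*(-305) - 9153)) = -1008/(1/(305/38 - 9153)) = -1008/(1/(-347509/38)) = -1008/(-38/347509) = -1008*(-347509/38) = 175144536/19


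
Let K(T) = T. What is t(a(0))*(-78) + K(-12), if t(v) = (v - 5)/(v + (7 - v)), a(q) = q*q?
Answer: 306/7 ≈ 43.714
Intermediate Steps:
a(q) = q²
t(v) = -5/7 + v/7 (t(v) = (-5 + v)/7 = (-5 + v)*(⅐) = -5/7 + v/7)
t(a(0))*(-78) + K(-12) = (-5/7 + (⅐)*0²)*(-78) - 12 = (-5/7 + (⅐)*0)*(-78) - 12 = (-5/7 + 0)*(-78) - 12 = -5/7*(-78) - 12 = 390/7 - 12 = 306/7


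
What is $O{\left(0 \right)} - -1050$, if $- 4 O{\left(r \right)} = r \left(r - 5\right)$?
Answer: $1050$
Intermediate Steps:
$O{\left(r \right)} = - \frac{r \left(-5 + r\right)}{4}$ ($O{\left(r \right)} = - \frac{r \left(r - 5\right)}{4} = - \frac{r \left(-5 + r\right)}{4}$)
$O{\left(0 \right)} - -1050 = \frac{1}{4} \cdot 0 \left(5 - 0\right) - -1050 = \frac{1}{4} \cdot 0 \left(5 + 0\right) + 1050 = \frac{1}{4} \cdot 0 \cdot 5 + 1050 = 0 + 1050 = 1050$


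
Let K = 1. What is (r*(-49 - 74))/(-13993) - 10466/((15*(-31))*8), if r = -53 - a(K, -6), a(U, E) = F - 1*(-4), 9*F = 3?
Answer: 60108649/26026980 ≈ 2.3095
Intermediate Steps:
F = 1/3 (F = (1/9)*3 = 1/3 ≈ 0.33333)
a(U, E) = 13/3 (a(U, E) = 1/3 - 1*(-4) = 1/3 + 4 = 13/3)
r = -172/3 (r = -53 - 1*13/3 = -53 - 13/3 = -172/3 ≈ -57.333)
(r*(-49 - 74))/(-13993) - 10466/((15*(-31))*8) = -172*(-49 - 74)/3/(-13993) - 10466/((15*(-31))*8) = -172/3*(-123)*(-1/13993) - 10466/((-465*8)) = 7052*(-1/13993) - 10466/(-3720) = -7052/13993 - 10466*(-1/3720) = -7052/13993 + 5233/1860 = 60108649/26026980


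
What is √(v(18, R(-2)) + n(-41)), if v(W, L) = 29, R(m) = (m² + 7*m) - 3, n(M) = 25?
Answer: 3*√6 ≈ 7.3485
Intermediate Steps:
R(m) = -3 + m² + 7*m
√(v(18, R(-2)) + n(-41)) = √(29 + 25) = √54 = 3*√6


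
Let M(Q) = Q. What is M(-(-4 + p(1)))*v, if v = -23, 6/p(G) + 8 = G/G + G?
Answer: -115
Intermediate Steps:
p(G) = 6/(-7 + G) (p(G) = 6/(-8 + (G/G + G)) = 6/(-8 + (1 + G)) = 6/(-7 + G))
M(-(-4 + p(1)))*v = -(-4 + 6/(-7 + 1))*(-23) = -(-4 + 6/(-6))*(-23) = -(-4 + 6*(-1/6))*(-23) = -(-4 - 1)*(-23) = -1*(-5)*(-23) = 5*(-23) = -115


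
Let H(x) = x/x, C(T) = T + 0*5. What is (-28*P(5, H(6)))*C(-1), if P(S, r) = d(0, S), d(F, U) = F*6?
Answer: 0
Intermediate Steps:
C(T) = T (C(T) = T + 0 = T)
H(x) = 1
d(F, U) = 6*F
P(S, r) = 0 (P(S, r) = 6*0 = 0)
(-28*P(5, H(6)))*C(-1) = -28*0*(-1) = 0*(-1) = 0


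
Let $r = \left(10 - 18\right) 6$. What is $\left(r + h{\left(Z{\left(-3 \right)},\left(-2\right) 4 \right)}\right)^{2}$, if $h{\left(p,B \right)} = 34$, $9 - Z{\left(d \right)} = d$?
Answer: $196$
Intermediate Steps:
$Z{\left(d \right)} = 9 - d$
$r = -48$ ($r = \left(-8\right) 6 = -48$)
$\left(r + h{\left(Z{\left(-3 \right)},\left(-2\right) 4 \right)}\right)^{2} = \left(-48 + 34\right)^{2} = \left(-14\right)^{2} = 196$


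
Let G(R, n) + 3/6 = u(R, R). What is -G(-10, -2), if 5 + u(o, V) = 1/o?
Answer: 28/5 ≈ 5.6000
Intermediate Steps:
u(o, V) = -5 + 1/o
G(R, n) = -11/2 + 1/R (G(R, n) = -½ + (-5 + 1/R) = -11/2 + 1/R)
-G(-10, -2) = -(-11/2 + 1/(-10)) = -(-11/2 - ⅒) = -1*(-28/5) = 28/5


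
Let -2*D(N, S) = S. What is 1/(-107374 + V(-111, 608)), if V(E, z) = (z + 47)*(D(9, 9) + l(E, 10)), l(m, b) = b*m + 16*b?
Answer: -2/1465143 ≈ -1.3651e-6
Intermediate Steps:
D(N, S) = -S/2
l(m, b) = 16*b + b*m
V(E, z) = (47 + z)*(311/2 + 10*E) (V(E, z) = (z + 47)*(-½*9 + 10*(16 + E)) = (47 + z)*(-9/2 + (160 + 10*E)) = (47 + z)*(311/2 + 10*E))
1/(-107374 + V(-111, 608)) = 1/(-107374 + (14617/2 + 470*(-111) + (311/2)*608 + 10*(-111)*608)) = 1/(-107374 + (14617/2 - 52170 + 94544 - 674880)) = 1/(-107374 - 1250395/2) = 1/(-1465143/2) = -2/1465143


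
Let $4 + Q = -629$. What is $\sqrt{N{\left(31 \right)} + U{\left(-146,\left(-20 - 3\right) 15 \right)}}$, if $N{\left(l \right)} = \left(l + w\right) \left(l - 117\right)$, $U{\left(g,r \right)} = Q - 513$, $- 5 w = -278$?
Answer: $\frac{2 i \sqrt{53710}}{5} \approx 92.702 i$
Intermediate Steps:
$w = \frac{278}{5}$ ($w = \left(- \frac{1}{5}\right) \left(-278\right) = \frac{278}{5} \approx 55.6$)
$Q = -633$ ($Q = -4 - 629 = -633$)
$U{\left(g,r \right)} = -1146$ ($U{\left(g,r \right)} = -633 - 513 = -1146$)
$N{\left(l \right)} = \left(-117 + l\right) \left(\frac{278}{5} + l\right)$ ($N{\left(l \right)} = \left(l + \frac{278}{5}\right) \left(l - 117\right) = \left(\frac{278}{5} + l\right) \left(-117 + l\right) = \left(-117 + l\right) \left(\frac{278}{5} + l\right)$)
$\sqrt{N{\left(31 \right)} + U{\left(-146,\left(-20 - 3\right) 15 \right)}} = \sqrt{\left(- \frac{32526}{5} + 31^{2} - \frac{9517}{5}\right) - 1146} = \sqrt{\left(- \frac{32526}{5} + 961 - \frac{9517}{5}\right) - 1146} = \sqrt{- \frac{37238}{5} - 1146} = \sqrt{- \frac{42968}{5}} = \frac{2 i \sqrt{53710}}{5}$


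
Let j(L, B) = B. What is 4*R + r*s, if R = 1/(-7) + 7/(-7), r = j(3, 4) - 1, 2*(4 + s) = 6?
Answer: -53/7 ≈ -7.5714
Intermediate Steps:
s = -1 (s = -4 + (½)*6 = -4 + 3 = -1)
r = 3 (r = 4 - 1 = 3)
R = -8/7 (R = 1*(-⅐) + 7*(-⅐) = -⅐ - 1 = -8/7 ≈ -1.1429)
4*R + r*s = 4*(-8/7) + 3*(-1) = -32/7 - 3 = -53/7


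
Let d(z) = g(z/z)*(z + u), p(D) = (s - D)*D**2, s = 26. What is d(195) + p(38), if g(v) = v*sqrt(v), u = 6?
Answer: -17127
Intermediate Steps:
g(v) = v**(3/2)
p(D) = D**2*(26 - D) (p(D) = (26 - D)*D**2 = D**2*(26 - D))
d(z) = 6 + z (d(z) = (z/z)**(3/2)*(z + 6) = 1**(3/2)*(6 + z) = 1*(6 + z) = 6 + z)
d(195) + p(38) = (6 + 195) + 38**2*(26 - 1*38) = 201 + 1444*(26 - 38) = 201 + 1444*(-12) = 201 - 17328 = -17127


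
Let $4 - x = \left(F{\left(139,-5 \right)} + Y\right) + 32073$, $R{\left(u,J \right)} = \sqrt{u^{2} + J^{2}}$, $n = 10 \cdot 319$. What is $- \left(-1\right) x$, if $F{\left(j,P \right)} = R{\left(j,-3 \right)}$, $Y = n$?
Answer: $-35259 - \sqrt{19330} \approx -35398.0$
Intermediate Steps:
$n = 3190$
$Y = 3190$
$R{\left(u,J \right)} = \sqrt{J^{2} + u^{2}}$
$F{\left(j,P \right)} = \sqrt{9 + j^{2}}$ ($F{\left(j,P \right)} = \sqrt{\left(-3\right)^{2} + j^{2}} = \sqrt{9 + j^{2}}$)
$x = -35259 - \sqrt{19330}$ ($x = 4 - \left(\left(\sqrt{9 + 139^{2}} + 3190\right) + 32073\right) = 4 - \left(\left(\sqrt{9 + 19321} + 3190\right) + 32073\right) = 4 - \left(\left(\sqrt{19330} + 3190\right) + 32073\right) = 4 - \left(\left(3190 + \sqrt{19330}\right) + 32073\right) = 4 - \left(35263 + \sqrt{19330}\right) = -35259 - \sqrt{19330} \approx -35398.0$)
$- \left(-1\right) x = - \left(-1\right) \left(-35259 - \sqrt{19330}\right) = - (35259 + \sqrt{19330}) = -35259 - \sqrt{19330}$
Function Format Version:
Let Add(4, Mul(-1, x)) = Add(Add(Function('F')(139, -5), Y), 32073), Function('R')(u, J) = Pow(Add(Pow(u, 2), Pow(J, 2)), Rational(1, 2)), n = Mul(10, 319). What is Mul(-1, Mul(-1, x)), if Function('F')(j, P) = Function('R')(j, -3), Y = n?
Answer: Add(-35259, Mul(-1, Pow(19330, Rational(1, 2)))) ≈ -35398.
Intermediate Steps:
n = 3190
Y = 3190
Function('R')(u, J) = Pow(Add(Pow(J, 2), Pow(u, 2)), Rational(1, 2))
Function('F')(j, P) = Pow(Add(9, Pow(j, 2)), Rational(1, 2)) (Function('F')(j, P) = Pow(Add(Pow(-3, 2), Pow(j, 2)), Rational(1, 2)) = Pow(Add(9, Pow(j, 2)), Rational(1, 2)))
x = Add(-35259, Mul(-1, Pow(19330, Rational(1, 2)))) (x = Add(4, Mul(-1, Add(Add(Pow(Add(9, Pow(139, 2)), Rational(1, 2)), 3190), 32073))) = Add(4, Mul(-1, Add(Add(Pow(Add(9, 19321), Rational(1, 2)), 3190), 32073))) = Add(4, Mul(-1, Add(Add(Pow(19330, Rational(1, 2)), 3190), 32073))) = Add(4, Mul(-1, Add(Add(3190, Pow(19330, Rational(1, 2))), 32073))) = Add(4, Mul(-1, Add(35263, Pow(19330, Rational(1, 2))))) = Add(4, Add(-35263, Mul(-1, Pow(19330, Rational(1, 2))))) = Add(-35259, Mul(-1, Pow(19330, Rational(1, 2)))) ≈ -35398.)
Mul(-1, Mul(-1, x)) = Mul(-1, Mul(-1, Add(-35259, Mul(-1, Pow(19330, Rational(1, 2)))))) = Mul(-1, Add(35259, Pow(19330, Rational(1, 2)))) = Add(-35259, Mul(-1, Pow(19330, Rational(1, 2))))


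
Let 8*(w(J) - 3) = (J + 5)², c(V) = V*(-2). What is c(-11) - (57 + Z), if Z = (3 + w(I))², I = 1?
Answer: -581/4 ≈ -145.25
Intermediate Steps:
c(V) = -2*V
w(J) = 3 + (5 + J)²/8 (w(J) = 3 + (J + 5)²/8 = 3 + (5 + J)²/8)
Z = 441/4 (Z = (3 + (3 + (5 + 1)²/8))² = (3 + (3 + (⅛)*6²))² = (3 + (3 + (⅛)*36))² = (3 + (3 + 9/2))² = (3 + 15/2)² = (21/2)² = 441/4 ≈ 110.25)
c(-11) - (57 + Z) = -2*(-11) - (57 + 441/4) = 22 - 1*669/4 = 22 - 669/4 = -581/4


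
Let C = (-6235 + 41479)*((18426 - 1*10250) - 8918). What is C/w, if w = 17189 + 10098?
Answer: -26151048/27287 ≈ -958.37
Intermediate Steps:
C = -26151048 (C = 35244*((18426 - 10250) - 8918) = 35244*(8176 - 8918) = 35244*(-742) = -26151048)
w = 27287
C/w = -26151048/27287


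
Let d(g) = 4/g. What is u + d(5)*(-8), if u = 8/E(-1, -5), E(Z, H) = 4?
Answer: -22/5 ≈ -4.4000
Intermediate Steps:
u = 2 (u = 8/4 = 8*(¼) = 2)
u + d(5)*(-8) = 2 + (4/5)*(-8) = 2 + (4*(⅕))*(-8) = 2 + (⅘)*(-8) = 2 - 32/5 = -22/5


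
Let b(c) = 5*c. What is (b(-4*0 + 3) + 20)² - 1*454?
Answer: 771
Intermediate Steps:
(b(-4*0 + 3) + 20)² - 1*454 = (5*(-4*0 + 3) + 20)² - 1*454 = (5*(0 + 3) + 20)² - 454 = (5*3 + 20)² - 454 = (15 + 20)² - 454 = 35² - 454 = 1225 - 454 = 771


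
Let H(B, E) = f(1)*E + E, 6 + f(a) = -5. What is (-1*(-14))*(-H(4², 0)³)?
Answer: 0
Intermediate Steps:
f(a) = -11 (f(a) = -6 - 5 = -11)
H(B, E) = -10*E (H(B, E) = -11*E + E = -10*E)
(-1*(-14))*(-H(4², 0)³) = (-1*(-14))*(-(-10*0)³) = 14*(-1*0³) = 14*(-1*0) = 14*0 = 0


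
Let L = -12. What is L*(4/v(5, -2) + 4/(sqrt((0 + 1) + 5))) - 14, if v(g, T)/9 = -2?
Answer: -34/3 - 8*sqrt(6) ≈ -30.929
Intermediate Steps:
v(g, T) = -18 (v(g, T) = 9*(-2) = -18)
L*(4/v(5, -2) + 4/(sqrt((0 + 1) + 5))) - 14 = -12*(4/(-18) + 4/(sqrt((0 + 1) + 5))) - 14 = -12*(4*(-1/18) + 4/(sqrt(1 + 5))) - 14 = -12*(-2/9 + 4/(sqrt(6))) - 14 = -12*(-2/9 + 4*(sqrt(6)/6)) - 14 = -12*(-2/9 + 2*sqrt(6)/3) - 14 = (8/3 - 8*sqrt(6)) - 14 = -34/3 - 8*sqrt(6)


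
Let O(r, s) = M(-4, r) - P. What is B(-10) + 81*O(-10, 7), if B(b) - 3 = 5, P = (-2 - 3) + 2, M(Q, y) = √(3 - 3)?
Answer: 251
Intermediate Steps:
M(Q, y) = 0 (M(Q, y) = √0 = 0)
P = -3 (P = -5 + 2 = -3)
O(r, s) = 3 (O(r, s) = 0 - 1*(-3) = 0 + 3 = 3)
B(b) = 8 (B(b) = 3 + 5 = 8)
B(-10) + 81*O(-10, 7) = 8 + 81*3 = 8 + 243 = 251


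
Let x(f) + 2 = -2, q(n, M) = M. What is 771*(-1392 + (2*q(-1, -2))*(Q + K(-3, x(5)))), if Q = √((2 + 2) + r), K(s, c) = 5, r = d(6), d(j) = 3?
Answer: -1088652 - 3084*√7 ≈ -1.0968e+6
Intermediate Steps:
x(f) = -4 (x(f) = -2 - 2 = -4)
r = 3
Q = √7 (Q = √((2 + 2) + 3) = √(4 + 3) = √7 ≈ 2.6458)
771*(-1392 + (2*q(-1, -2))*(Q + K(-3, x(5)))) = 771*(-1392 + (2*(-2))*(√7 + 5)) = 771*(-1392 - 4*(5 + √7)) = 771*(-1392 + (-20 - 4*√7)) = 771*(-1412 - 4*√7) = -1088652 - 3084*√7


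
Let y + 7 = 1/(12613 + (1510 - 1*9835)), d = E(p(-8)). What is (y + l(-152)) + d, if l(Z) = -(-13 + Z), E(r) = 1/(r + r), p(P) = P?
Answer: 677237/4288 ≈ 157.94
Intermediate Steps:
E(r) = 1/(2*r)
l(Z) = 13 - Z
d = -1/16 (d = (½)/(-8) = (½)*(-⅛) = -1/16 ≈ -0.062500)
y = -30015/4288 (y = -7 + 1/(12613 + (1510 - 1*9835)) = -7 + 1/(12613 + (1510 - 9835)) = -7 + 1/(12613 - 8325) = -7 + 1/4288 = -30015/4288 ≈ -6.9998)
(y + l(-152)) + d = (-30015/4288 + (13 - 1*(-152))) - 1/16 = (-30015/4288 + (13 + 152)) - 1/16 = (-30015/4288 + 165) - 1/16 = 677505/4288 - 1/16 = 677237/4288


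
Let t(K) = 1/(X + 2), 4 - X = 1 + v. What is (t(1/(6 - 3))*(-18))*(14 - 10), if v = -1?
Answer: -12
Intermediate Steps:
X = 4 (X = 4 - (1 - 1) = 4 - 1*0 = 4 + 0 = 4)
t(K) = 1/6 (t(K) = 1/(4 + 2) = 1/6)
(t(1/(6 - 3))*(-18))*(14 - 10) = ((1/6)*(-18))*(14 - 10) = -3*4 = -12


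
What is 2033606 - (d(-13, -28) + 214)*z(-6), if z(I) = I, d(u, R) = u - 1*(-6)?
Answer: 2034848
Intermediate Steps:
d(u, R) = 6 + u (d(u, R) = u + 6 = 6 + u)
2033606 - (d(-13, -28) + 214)*z(-6) = 2033606 - ((6 - 13) + 214)*(-6) = 2033606 - (-7 + 214)*(-6) = 2033606 - 207*(-6) = 2033606 - 1*(-1242) = 2033606 + 1242 = 2034848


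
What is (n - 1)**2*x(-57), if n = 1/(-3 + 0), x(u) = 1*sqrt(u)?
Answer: 16*I*sqrt(57)/9 ≈ 13.422*I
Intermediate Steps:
x(u) = sqrt(u)
n = -1/3 (n = 1/(-3) = -1/3 ≈ -0.33333)
(n - 1)**2*x(-57) = (-1/3 - 1)**2*sqrt(-57) = (-4/3)**2*(I*sqrt(57)) = 16*(I*sqrt(57))/9 = 16*I*sqrt(57)/9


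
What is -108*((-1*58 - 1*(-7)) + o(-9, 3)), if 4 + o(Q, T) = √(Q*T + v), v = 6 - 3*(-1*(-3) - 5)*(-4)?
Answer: 5940 - 324*I*√5 ≈ 5940.0 - 724.49*I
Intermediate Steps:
v = -18 (v = 6 - 3*(3 - 5)*(-4) = 6 - 3*(-2)*(-4) = 6 + 6*(-4) = 6 - 24 = -18)
o(Q, T) = -4 + √(-18 + Q*T) (o(Q, T) = -4 + √(Q*T - 18) = -4 + √(-18 + Q*T))
-108*((-1*58 - 1*(-7)) + o(-9, 3)) = -108*((-1*58 - 1*(-7)) + (-4 + √(-18 - 9*3))) = -108*((-58 + 7) + (-4 + √(-18 - 27))) = -108*(-51 + (-4 + √(-45))) = -108*(-51 + (-4 + 3*I*√5)) = -108*(-55 + 3*I*√5) = 5940 - 324*I*√5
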